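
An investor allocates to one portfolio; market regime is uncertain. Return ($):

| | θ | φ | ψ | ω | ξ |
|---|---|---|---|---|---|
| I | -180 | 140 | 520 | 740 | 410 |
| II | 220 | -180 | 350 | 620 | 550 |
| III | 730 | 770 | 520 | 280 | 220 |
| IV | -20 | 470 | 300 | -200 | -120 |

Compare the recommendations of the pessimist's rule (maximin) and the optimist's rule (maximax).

maximin → III; maximax → III (agree)

Row minima: I=-180, II=-180, III=220, IV=-200
Best worst-case = 220 → III.
Row maxima: I=740, II=620, III=770, IV=470
Best best-case = 770 → III.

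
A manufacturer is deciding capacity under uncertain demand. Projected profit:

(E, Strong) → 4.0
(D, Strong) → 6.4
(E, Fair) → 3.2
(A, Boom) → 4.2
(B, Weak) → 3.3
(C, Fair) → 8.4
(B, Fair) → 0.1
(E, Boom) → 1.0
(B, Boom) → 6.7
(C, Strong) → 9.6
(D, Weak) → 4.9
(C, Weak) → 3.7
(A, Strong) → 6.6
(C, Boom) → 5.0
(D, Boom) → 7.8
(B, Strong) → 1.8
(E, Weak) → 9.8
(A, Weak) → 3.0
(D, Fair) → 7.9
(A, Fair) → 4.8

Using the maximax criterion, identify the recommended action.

E

Row maxima: A=6.6, B=6.7, C=9.6, D=7.9, E=9.8
Best best-case = 9.8 → E.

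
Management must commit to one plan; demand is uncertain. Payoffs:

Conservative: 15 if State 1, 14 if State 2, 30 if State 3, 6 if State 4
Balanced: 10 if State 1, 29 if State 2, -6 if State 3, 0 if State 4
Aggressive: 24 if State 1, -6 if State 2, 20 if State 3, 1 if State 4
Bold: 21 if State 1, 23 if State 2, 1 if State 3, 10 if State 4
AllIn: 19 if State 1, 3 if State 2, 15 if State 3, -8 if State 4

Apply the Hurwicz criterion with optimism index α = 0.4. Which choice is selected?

Conservative: 0.4·30 + 0.6·6 = 15.6
Balanced: 0.4·29 + 0.6·(-6) = 8
Aggressive: 0.4·24 + 0.6·(-6) = 6
Bold: 0.4·23 + 0.6·1 = 9.8
AllIn: 0.4·19 + 0.6·(-8) = 2.8
Highest Hurwicz score = 15.6 → Conservative.

Conservative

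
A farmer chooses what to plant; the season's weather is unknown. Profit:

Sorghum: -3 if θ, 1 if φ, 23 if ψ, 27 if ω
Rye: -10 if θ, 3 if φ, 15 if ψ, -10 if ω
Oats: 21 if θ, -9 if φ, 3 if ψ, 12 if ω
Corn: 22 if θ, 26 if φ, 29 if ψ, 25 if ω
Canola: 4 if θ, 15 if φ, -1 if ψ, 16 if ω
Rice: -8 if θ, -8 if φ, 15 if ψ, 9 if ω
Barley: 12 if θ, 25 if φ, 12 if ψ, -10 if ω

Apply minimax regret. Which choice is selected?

Column bests: θ=22, φ=26, ψ=29, ω=27.
Sorghum regrets: 25, 25, 6, 0 → max 25
Rye regrets: 32, 23, 14, 37 → max 37
Oats regrets: 1, 35, 26, 15 → max 35
Corn regrets: 0, 0, 0, 2 → max 2
Canola regrets: 18, 11, 30, 11 → max 30
Rice regrets: 30, 34, 14, 18 → max 34
Barley regrets: 10, 1, 17, 37 → max 37
Smallest max regret = 2 → Corn.

Corn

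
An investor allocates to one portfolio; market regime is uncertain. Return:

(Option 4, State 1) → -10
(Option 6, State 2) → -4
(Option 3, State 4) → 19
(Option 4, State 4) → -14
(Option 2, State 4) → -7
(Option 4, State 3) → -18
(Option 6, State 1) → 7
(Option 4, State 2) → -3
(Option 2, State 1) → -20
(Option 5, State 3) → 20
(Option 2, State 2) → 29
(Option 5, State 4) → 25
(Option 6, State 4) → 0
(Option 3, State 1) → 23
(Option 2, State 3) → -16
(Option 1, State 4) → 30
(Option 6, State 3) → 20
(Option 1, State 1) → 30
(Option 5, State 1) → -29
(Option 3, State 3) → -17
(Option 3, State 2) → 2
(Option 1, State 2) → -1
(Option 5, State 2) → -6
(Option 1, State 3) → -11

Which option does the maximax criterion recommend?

Option 1

Row maxima: Option 1=30, Option 2=29, Option 3=23, Option 4=-3, Option 5=25, Option 6=20
Best best-case = 30 → Option 1.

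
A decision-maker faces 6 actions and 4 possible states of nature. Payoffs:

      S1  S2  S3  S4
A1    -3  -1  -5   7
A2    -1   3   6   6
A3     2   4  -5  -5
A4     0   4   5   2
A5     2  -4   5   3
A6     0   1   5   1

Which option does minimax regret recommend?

A2

Column bests: S1=2, S2=4, S3=6, S4=7.
A1 regrets: 5, 5, 11, 0 → max 11
A2 regrets: 3, 1, 0, 1 → max 3
A3 regrets: 0, 0, 11, 12 → max 12
A4 regrets: 2, 0, 1, 5 → max 5
A5 regrets: 0, 8, 1, 4 → max 8
A6 regrets: 2, 3, 1, 6 → max 6
Smallest max regret = 3 → A2.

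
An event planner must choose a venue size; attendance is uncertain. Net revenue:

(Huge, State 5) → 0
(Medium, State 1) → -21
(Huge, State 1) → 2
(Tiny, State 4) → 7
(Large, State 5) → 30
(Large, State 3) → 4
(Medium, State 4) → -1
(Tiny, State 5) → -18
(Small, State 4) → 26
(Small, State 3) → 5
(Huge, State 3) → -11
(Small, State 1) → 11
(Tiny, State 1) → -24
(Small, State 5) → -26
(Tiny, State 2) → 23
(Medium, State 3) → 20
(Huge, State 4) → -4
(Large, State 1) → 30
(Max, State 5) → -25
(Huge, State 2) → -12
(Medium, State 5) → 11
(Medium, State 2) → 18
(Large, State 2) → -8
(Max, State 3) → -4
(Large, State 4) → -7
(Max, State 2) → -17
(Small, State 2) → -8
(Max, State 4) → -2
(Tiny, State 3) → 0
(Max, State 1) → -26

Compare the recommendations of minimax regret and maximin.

Column bests: State 1=30, State 2=23, State 3=20, State 4=26, State 5=30.
Tiny regrets: 54, 0, 20, 19, 48 → max 54
Small regrets: 19, 31, 15, 0, 56 → max 56
Medium regrets: 51, 5, 0, 27, 19 → max 51
Large regrets: 0, 31, 16, 33, 0 → max 33
Huge regrets: 28, 35, 31, 30, 30 → max 35
Max regrets: 56, 40, 24, 28, 55 → max 56
Smallest max regret = 33 → Large.
Row minima: Tiny=-24, Small=-26, Medium=-21, Large=-8, Huge=-12, Max=-26
Best worst-case = -8 → Large.

minimax regret → Large; maximin → Large (agree)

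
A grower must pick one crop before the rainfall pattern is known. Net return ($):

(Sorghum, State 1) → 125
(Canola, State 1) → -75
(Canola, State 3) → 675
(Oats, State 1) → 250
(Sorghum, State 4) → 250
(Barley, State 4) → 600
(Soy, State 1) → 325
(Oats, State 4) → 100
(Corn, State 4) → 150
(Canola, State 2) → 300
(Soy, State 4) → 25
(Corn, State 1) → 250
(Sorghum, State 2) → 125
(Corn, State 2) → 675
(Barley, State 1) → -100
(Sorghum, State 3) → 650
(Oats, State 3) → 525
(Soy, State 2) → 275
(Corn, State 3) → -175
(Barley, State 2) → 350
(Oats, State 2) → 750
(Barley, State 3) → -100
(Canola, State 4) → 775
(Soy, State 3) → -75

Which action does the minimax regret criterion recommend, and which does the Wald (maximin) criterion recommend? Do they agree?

Column bests: State 1=325, State 2=750, State 3=675, State 4=775.
Sorghum regrets: 200, 625, 25, 525 → max 625
Soy regrets: 0, 475, 750, 750 → max 750
Oats regrets: 75, 0, 150, 675 → max 675
Barley regrets: 425, 400, 775, 175 → max 775
Corn regrets: 75, 75, 850, 625 → max 850
Canola regrets: 400, 450, 0, 0 → max 450
Smallest max regret = 450 → Canola.
Row minima: Sorghum=125, Soy=-75, Oats=100, Barley=-100, Corn=-175, Canola=-75
Best worst-case = 125 → Sorghum.

minimax regret → Canola; maximin → Sorghum (disagree)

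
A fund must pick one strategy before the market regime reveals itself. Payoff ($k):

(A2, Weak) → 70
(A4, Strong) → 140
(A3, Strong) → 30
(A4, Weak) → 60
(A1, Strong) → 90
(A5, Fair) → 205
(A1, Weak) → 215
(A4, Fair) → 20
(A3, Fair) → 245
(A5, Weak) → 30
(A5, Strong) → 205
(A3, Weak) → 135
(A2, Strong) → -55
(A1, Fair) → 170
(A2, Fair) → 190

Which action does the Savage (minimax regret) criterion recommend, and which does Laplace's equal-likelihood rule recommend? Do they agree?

Column bests: Weak=215, Fair=245, Strong=205.
A1 regrets: 0, 75, 115 → max 115
A2 regrets: 145, 55, 260 → max 260
A3 regrets: 80, 0, 175 → max 175
A4 regrets: 155, 225, 65 → max 225
A5 regrets: 185, 40, 0 → max 185
Smallest max regret = 115 → A1.
Row averages: A1=475/3, A2=205/3, A3=410/3, A4=220/3, A5=440/3
Highest average = 475/3 → A1.

minimax regret → A1; laplace → A1 (agree)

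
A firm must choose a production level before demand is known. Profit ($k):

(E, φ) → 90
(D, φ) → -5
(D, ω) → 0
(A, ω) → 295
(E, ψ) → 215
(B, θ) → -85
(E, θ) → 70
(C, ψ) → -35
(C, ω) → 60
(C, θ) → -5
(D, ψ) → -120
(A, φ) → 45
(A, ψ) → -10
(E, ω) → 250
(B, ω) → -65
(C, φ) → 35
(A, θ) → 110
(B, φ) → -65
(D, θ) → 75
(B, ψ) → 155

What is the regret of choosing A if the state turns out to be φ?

Best payoff under φ is 90.
Regret = 90 − 45 = 45.

45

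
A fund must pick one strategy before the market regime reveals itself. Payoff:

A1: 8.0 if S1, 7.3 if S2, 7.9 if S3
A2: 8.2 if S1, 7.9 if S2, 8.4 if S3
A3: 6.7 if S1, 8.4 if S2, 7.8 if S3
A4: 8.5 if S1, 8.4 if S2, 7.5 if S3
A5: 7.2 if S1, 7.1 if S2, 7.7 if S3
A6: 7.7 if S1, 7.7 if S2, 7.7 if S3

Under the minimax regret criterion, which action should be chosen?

Column bests: S1=8.5, S2=8.4, S3=8.4.
A1 regrets: 0.5, 1.1, 0.5 → max 1.1
A2 regrets: 0.3, 0.5, 0.0 → max 0.5
A3 regrets: 1.8, 0.0, 0.6 → max 1.8
A4 regrets: 0.0, 0.0, 0.9 → max 0.9
A5 regrets: 1.3, 1.3, 0.7 → max 1.3
A6 regrets: 0.8, 0.7, 0.7 → max 0.8
Smallest max regret = 0.5 → A2.

A2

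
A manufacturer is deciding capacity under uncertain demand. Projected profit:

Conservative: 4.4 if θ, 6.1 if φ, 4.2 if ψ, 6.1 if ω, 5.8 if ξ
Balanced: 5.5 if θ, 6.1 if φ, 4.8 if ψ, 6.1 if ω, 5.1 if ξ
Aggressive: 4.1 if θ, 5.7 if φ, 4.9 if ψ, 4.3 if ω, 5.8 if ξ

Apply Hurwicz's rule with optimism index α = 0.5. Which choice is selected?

Conservative: 0.5·6.1 + 0.5·4.2 = 5.15
Balanced: 0.5·6.1 + 0.5·4.8 = 5.45
Aggressive: 0.5·5.8 + 0.5·4.1 = 4.95
Highest Hurwicz score = 5.45 → Balanced.

Balanced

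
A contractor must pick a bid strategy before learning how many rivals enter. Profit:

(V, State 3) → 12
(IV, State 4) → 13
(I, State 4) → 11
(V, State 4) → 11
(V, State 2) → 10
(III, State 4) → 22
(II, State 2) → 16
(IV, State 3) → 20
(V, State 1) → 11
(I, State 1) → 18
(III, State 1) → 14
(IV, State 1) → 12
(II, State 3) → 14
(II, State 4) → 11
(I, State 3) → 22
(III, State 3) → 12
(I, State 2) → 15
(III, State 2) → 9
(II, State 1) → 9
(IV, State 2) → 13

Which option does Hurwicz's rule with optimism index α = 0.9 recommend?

I: 0.9·22 + 0.1·11 = 20.9
II: 0.9·16 + 0.1·9 = 15.3
III: 0.9·22 + 0.1·9 = 20.7
IV: 0.9·20 + 0.1·12 = 19.2
V: 0.9·12 + 0.1·10 = 11.8
Highest Hurwicz score = 20.9 → I.

I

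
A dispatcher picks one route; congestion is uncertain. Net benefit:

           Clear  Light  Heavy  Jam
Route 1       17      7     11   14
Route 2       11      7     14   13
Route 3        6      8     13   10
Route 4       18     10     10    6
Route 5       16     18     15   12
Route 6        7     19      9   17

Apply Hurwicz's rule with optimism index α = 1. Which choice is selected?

Route 6

Route 1: 1·17 + 0·7 = 17
Route 2: 1·14 + 0·7 = 14
Route 3: 1·13 + 0·6 = 13
Route 4: 1·18 + 0·6 = 18
Route 5: 1·18 + 0·12 = 18
Route 6: 1·19 + 0·7 = 19
Highest Hurwicz score = 19 → Route 6.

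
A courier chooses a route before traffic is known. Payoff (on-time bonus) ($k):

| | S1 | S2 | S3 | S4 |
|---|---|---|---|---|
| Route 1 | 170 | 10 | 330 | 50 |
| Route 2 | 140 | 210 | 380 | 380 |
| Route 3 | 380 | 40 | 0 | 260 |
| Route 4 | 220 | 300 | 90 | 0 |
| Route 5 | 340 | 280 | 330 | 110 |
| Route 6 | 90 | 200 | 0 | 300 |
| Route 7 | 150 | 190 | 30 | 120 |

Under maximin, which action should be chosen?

Row minima: Route 1=10, Route 2=140, Route 3=0, Route 4=0, Route 5=110, Route 6=0, Route 7=30
Best worst-case = 140 → Route 2.

Route 2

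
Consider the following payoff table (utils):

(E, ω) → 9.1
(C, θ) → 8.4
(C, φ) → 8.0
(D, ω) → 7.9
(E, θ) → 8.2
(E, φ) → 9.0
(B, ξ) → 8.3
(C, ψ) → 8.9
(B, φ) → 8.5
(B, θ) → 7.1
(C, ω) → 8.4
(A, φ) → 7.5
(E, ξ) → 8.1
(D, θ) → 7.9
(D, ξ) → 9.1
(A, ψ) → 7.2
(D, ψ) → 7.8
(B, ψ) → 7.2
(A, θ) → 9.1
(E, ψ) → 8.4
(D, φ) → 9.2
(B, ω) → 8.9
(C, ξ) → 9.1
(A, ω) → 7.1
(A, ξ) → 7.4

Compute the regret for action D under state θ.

Best payoff under θ is 9.1.
Regret = 9.1 − 7.9 = 1.2.

1.2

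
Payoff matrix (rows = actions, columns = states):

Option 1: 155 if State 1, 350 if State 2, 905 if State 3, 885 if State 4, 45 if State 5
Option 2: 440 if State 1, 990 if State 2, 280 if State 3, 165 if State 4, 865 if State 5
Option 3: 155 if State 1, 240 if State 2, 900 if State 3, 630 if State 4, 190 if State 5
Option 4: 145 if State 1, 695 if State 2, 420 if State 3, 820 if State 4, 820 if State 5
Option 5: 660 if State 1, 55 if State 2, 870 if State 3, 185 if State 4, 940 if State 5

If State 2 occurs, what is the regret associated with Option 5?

Best payoff under State 2 is 990.
Regret = 990 − 55 = 935.

935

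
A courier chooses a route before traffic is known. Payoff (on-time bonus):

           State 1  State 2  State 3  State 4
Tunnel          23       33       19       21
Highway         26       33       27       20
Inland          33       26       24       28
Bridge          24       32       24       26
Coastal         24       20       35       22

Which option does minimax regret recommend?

Highway

Column bests: State 1=33, State 2=33, State 3=35, State 4=28.
Tunnel regrets: 10, 0, 16, 7 → max 16
Highway regrets: 7, 0, 8, 8 → max 8
Inland regrets: 0, 7, 11, 0 → max 11
Bridge regrets: 9, 1, 11, 2 → max 11
Coastal regrets: 9, 13, 0, 6 → max 13
Smallest max regret = 8 → Highway.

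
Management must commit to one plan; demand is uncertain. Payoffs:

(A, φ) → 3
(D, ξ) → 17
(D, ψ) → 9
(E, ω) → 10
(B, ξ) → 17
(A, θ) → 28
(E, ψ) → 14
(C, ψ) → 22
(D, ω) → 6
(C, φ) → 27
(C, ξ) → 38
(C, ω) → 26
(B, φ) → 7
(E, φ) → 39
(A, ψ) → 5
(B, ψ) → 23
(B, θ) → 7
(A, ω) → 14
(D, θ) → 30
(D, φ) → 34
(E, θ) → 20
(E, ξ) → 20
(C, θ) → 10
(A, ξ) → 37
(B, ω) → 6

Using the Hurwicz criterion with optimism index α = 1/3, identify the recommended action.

A: 1/3·37 + 2/3·3 = 43/3
B: 1/3·23 + 2/3·6 = 35/3
C: 1/3·38 + 2/3·10 = 58/3
D: 1/3·34 + 2/3·6 = 46/3
E: 1/3·39 + 2/3·10 = 59/3
Highest Hurwicz score = 59/3 → E.

E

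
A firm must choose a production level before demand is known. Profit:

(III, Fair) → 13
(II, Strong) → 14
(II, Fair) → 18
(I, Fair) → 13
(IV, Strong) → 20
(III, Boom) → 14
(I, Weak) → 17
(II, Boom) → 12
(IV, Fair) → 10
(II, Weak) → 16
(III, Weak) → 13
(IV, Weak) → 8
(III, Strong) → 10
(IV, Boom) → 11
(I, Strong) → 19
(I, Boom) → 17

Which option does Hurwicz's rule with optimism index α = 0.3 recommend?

I: 0.3·19 + 0.7·13 = 14.8
II: 0.3·18 + 0.7·12 = 13.8
III: 0.3·14 + 0.7·10 = 11.2
IV: 0.3·20 + 0.7·8 = 11.6
Highest Hurwicz score = 14.8 → I.

I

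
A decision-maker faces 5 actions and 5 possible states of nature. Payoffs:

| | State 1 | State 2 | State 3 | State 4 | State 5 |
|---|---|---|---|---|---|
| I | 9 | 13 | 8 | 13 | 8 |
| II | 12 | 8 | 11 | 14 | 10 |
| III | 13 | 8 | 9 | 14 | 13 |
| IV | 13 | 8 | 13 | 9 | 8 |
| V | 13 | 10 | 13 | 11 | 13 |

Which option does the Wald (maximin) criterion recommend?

Row minima: I=8, II=8, III=8, IV=8, V=10
Best worst-case = 10 → V.

V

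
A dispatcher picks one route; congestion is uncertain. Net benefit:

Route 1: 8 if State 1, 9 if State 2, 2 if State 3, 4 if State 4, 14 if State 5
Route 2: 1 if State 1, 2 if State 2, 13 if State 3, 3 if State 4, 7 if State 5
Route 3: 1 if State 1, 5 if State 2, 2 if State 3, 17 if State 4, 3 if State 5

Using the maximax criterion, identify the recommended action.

Row maxima: Route 1=14, Route 2=13, Route 3=17
Best best-case = 17 → Route 3.

Route 3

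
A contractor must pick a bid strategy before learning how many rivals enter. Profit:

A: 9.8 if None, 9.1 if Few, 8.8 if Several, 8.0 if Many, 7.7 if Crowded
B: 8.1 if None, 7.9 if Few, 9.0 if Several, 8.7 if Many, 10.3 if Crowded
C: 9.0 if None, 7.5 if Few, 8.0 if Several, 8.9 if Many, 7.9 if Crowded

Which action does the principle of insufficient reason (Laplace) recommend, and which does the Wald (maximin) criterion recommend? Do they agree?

laplace → B; maximin → B (agree)

Row averages: A=8.68, B=8.8, C=8.26
Highest average = 8.8 → B.
Row minima: A=7.7, B=7.9, C=7.5
Best worst-case = 7.9 → B.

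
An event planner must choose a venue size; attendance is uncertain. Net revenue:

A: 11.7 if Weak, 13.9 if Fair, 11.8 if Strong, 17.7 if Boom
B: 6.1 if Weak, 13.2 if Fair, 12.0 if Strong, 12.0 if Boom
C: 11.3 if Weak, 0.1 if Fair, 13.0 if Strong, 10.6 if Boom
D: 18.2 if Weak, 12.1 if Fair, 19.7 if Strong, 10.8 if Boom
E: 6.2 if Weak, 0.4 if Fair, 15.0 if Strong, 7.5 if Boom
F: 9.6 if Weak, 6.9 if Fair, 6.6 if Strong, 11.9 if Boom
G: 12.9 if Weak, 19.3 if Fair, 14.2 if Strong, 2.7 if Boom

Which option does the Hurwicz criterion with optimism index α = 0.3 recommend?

A

A: 0.3·17.7 + 0.7·11.7 = 13.5
B: 0.3·13.2 + 0.7·6.1 = 8.23
C: 0.3·13.0 + 0.7·0.1 = 3.97
D: 0.3·19.7 + 0.7·10.8 = 13.47
E: 0.3·15.0 + 0.7·0.4 = 4.78
F: 0.3·11.9 + 0.7·6.6 = 8.19
G: 0.3·19.3 + 0.7·2.7 = 7.68
Highest Hurwicz score = 13.5 → A.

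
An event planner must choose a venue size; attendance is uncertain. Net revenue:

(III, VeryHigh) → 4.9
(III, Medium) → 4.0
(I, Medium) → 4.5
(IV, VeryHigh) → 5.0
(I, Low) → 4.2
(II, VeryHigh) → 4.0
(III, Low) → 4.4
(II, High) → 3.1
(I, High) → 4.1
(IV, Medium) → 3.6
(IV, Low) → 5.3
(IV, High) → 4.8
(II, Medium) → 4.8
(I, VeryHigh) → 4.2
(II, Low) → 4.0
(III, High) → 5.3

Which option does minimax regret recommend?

Column bests: Low=5.3, Medium=4.8, High=5.3, VeryHigh=5.0.
I regrets: 1.1, 0.3, 1.2, 0.8 → max 1.2
II regrets: 1.3, 0.0, 2.2, 1.0 → max 2.2
III regrets: 0.9, 0.8, 0.0, 0.1 → max 0.9
IV regrets: 0.0, 1.2, 0.5, 0.0 → max 1.2
Smallest max regret = 0.9 → III.

III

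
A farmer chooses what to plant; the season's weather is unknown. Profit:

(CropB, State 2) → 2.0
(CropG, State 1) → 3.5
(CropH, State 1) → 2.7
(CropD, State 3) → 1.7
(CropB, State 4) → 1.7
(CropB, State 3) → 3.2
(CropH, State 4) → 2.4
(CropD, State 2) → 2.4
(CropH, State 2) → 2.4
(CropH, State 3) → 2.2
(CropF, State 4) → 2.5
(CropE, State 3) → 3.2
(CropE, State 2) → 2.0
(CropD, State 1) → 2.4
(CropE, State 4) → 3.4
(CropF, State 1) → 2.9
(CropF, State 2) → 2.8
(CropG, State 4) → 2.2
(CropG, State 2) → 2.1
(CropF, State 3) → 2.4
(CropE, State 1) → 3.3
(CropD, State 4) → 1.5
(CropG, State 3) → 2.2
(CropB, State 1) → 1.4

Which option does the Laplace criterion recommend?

CropE

Row averages: CropF=2.65, CropG=2.5, CropB=2.075, CropD=2, CropE=2.975, CropH=2.425
Highest average = 2.975 → CropE.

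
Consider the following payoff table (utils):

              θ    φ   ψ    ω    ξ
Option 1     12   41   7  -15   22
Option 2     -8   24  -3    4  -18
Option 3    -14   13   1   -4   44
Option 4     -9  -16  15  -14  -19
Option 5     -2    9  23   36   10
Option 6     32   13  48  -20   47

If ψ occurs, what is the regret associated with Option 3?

Best payoff under ψ is 48.
Regret = 48 − 1 = 47.

47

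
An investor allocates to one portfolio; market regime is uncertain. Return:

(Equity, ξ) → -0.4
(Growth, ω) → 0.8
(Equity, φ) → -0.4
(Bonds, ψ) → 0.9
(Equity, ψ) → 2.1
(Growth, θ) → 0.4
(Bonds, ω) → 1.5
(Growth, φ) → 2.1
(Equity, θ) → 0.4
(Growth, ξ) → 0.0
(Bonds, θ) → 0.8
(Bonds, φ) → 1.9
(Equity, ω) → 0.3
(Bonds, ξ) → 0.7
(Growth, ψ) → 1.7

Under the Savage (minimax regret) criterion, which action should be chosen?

Column bests: θ=0.8, φ=2.1, ψ=2.1, ω=1.5, ξ=0.7.
Bonds regrets: 0.0, 0.2, 1.2, 0.0, 0.0 → max 1.2
Growth regrets: 0.4, 0.0, 0.4, 0.7, 0.7 → max 0.7
Equity regrets: 0.4, 2.5, 0.0, 1.2, 1.1 → max 2.5
Smallest max regret = 0.7 → Growth.

Growth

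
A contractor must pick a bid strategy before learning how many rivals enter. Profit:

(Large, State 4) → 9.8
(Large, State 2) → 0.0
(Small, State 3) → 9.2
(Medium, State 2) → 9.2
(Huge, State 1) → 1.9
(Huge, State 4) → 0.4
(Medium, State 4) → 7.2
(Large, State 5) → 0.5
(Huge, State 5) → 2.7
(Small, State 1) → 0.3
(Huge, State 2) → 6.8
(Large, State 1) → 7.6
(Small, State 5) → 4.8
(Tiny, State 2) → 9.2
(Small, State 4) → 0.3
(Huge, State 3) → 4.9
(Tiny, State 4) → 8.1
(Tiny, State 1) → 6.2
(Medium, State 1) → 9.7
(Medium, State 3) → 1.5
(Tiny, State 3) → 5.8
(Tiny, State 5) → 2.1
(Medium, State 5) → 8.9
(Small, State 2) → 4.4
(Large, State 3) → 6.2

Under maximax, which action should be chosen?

Row maxima: Tiny=9.2, Small=9.2, Medium=9.7, Large=9.8, Huge=6.8
Best best-case = 9.8 → Large.

Large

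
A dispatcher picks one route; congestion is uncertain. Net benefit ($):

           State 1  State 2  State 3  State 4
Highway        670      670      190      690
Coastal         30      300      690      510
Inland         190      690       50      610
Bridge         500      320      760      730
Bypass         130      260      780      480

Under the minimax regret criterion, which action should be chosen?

Column bests: State 1=670, State 2=690, State 3=780, State 4=730.
Highway regrets: 0, 20, 590, 40 → max 590
Coastal regrets: 640, 390, 90, 220 → max 640
Inland regrets: 480, 0, 730, 120 → max 730
Bridge regrets: 170, 370, 20, 0 → max 370
Bypass regrets: 540, 430, 0, 250 → max 540
Smallest max regret = 370 → Bridge.

Bridge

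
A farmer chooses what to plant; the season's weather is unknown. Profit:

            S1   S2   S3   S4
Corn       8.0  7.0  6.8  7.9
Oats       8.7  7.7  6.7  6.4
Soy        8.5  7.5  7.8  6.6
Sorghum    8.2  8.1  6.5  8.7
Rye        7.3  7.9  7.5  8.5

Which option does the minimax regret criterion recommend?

Column bests: S1=8.7, S2=8.1, S3=7.8, S4=8.7.
Corn regrets: 0.7, 1.1, 1.0, 0.8 → max 1.1
Oats regrets: 0.0, 0.4, 1.1, 2.3 → max 2.3
Soy regrets: 0.2, 0.6, 0.0, 2.1 → max 2.1
Sorghum regrets: 0.5, 0.0, 1.3, 0.0 → max 1.3
Rye regrets: 1.4, 0.2, 0.3, 0.2 → max 1.4
Smallest max regret = 1.1 → Corn.

Corn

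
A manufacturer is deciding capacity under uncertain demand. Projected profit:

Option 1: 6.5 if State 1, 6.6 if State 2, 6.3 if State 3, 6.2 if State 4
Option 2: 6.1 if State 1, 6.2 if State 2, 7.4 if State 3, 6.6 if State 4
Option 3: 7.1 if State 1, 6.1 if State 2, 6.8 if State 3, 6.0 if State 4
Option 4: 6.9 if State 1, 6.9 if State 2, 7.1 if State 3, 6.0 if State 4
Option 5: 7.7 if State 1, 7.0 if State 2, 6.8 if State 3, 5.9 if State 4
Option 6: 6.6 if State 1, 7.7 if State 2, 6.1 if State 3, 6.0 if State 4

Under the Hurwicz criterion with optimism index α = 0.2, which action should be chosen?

Option 2

Option 1: 0.2·6.6 + 0.8·6.2 = 6.28
Option 2: 0.2·7.4 + 0.8·6.1 = 6.36
Option 3: 0.2·7.1 + 0.8·6.0 = 6.22
Option 4: 0.2·7.1 + 0.8·6.0 = 6.22
Option 5: 0.2·7.7 + 0.8·5.9 = 6.26
Option 6: 0.2·7.7 + 0.8·6.0 = 6.34
Highest Hurwicz score = 6.36 → Option 2.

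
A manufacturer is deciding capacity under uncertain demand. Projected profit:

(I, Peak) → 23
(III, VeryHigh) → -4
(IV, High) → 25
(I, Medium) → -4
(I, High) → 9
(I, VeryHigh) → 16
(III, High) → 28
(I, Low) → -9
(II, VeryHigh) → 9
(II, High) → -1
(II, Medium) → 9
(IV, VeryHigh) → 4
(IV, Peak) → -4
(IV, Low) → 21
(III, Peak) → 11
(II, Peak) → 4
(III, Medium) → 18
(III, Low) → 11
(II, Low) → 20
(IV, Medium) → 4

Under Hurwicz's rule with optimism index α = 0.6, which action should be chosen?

III

I: 0.6·23 + 0.4·(-9) = 10.2
II: 0.6·20 + 0.4·(-1) = 11.6
III: 0.6·28 + 0.4·(-4) = 15.2
IV: 0.6·25 + 0.4·(-4) = 13.4
Highest Hurwicz score = 15.2 → III.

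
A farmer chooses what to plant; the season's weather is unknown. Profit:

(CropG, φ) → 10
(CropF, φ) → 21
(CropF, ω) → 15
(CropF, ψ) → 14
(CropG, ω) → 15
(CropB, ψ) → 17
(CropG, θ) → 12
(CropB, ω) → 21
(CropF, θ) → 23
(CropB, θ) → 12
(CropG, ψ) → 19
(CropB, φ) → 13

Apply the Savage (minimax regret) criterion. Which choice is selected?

Column bests: θ=23, φ=21, ψ=19, ω=21.
CropB regrets: 11, 8, 2, 0 → max 11
CropG regrets: 11, 11, 0, 6 → max 11
CropF regrets: 0, 0, 5, 6 → max 6
Smallest max regret = 6 → CropF.

CropF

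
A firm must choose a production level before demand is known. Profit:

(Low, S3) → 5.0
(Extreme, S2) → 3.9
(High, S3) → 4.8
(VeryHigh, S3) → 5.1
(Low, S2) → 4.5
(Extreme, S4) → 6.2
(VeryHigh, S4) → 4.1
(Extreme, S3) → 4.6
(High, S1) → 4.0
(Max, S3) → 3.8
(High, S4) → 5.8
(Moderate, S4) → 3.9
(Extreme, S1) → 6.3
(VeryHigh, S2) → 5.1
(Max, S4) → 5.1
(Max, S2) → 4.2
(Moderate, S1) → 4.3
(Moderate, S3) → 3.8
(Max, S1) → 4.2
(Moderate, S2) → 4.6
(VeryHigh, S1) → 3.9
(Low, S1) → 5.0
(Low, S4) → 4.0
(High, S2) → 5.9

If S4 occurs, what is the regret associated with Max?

Best payoff under S4 is 6.2.
Regret = 6.2 − 5.1 = 1.1.

1.1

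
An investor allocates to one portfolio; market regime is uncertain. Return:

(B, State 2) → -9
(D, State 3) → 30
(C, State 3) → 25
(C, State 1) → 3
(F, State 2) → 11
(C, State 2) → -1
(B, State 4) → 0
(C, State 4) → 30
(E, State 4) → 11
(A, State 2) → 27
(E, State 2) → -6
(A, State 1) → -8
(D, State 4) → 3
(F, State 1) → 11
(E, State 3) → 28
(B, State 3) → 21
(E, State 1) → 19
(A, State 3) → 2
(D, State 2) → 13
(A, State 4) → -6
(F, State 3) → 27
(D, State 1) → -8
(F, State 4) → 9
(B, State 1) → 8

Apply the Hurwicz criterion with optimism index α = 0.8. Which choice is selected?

A: 0.8·27 + 0.2·(-8) = 20
B: 0.8·21 + 0.2·(-9) = 15
C: 0.8·30 + 0.2·(-1) = 23.8
D: 0.8·30 + 0.2·(-8) = 22.4
E: 0.8·28 + 0.2·(-6) = 21.2
F: 0.8·27 + 0.2·9 = 23.4
Highest Hurwicz score = 23.8 → C.

C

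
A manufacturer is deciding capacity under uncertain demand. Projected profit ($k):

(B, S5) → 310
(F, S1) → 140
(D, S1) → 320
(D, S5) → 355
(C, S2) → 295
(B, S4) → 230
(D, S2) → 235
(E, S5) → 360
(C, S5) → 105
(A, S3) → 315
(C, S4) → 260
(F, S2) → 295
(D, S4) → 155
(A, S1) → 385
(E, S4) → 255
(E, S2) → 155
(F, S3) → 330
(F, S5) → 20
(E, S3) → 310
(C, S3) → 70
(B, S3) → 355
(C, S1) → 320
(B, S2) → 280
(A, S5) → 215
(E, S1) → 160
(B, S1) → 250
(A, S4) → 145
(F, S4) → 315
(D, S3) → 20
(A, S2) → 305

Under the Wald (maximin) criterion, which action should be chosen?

Row minima: A=145, B=230, C=70, D=20, E=155, F=20
Best worst-case = 230 → B.

B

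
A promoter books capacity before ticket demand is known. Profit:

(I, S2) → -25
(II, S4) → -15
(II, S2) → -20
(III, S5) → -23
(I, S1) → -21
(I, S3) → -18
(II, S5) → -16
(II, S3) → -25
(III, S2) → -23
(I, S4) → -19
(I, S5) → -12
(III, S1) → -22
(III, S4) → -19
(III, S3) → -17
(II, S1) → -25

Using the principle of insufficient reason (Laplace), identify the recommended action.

Row averages: I=-19, II=-20.2, III=-20.8
Highest average = -19 → I.

I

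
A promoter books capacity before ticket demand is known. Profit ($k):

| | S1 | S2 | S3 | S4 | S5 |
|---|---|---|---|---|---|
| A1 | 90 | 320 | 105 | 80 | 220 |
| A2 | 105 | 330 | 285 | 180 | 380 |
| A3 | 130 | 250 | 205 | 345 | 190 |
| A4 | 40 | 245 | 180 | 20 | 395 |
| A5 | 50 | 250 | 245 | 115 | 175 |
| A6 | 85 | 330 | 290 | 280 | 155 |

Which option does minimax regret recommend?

A2

Column bests: S1=130, S2=330, S3=290, S4=345, S5=395.
A1 regrets: 40, 10, 185, 265, 175 → max 265
A2 regrets: 25, 0, 5, 165, 15 → max 165
A3 regrets: 0, 80, 85, 0, 205 → max 205
A4 regrets: 90, 85, 110, 325, 0 → max 325
A5 regrets: 80, 80, 45, 230, 220 → max 230
A6 regrets: 45, 0, 0, 65, 240 → max 240
Smallest max regret = 165 → A2.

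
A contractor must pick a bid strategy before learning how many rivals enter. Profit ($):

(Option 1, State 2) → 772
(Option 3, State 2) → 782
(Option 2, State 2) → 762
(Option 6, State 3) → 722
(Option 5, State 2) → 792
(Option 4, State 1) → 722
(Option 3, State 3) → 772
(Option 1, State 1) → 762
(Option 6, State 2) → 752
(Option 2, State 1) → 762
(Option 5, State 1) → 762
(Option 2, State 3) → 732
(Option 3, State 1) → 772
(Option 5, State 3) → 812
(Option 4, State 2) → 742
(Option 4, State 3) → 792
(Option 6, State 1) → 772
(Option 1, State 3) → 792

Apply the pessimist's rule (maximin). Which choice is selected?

Row minima: Option 1=762, Option 2=732, Option 3=772, Option 4=722, Option 5=762, Option 6=722
Best worst-case = 772 → Option 3.

Option 3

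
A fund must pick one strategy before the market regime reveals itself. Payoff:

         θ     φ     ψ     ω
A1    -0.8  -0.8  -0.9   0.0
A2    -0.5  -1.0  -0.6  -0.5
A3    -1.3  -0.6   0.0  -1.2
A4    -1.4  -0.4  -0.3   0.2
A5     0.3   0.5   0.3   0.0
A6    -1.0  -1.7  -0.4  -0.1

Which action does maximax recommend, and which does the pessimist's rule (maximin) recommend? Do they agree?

maximax → A5; maximin → A5 (agree)

Row maxima: A1=0.0, A2=-0.5, A3=0.0, A4=0.2, A5=0.5, A6=-0.1
Best best-case = 0.5 → A5.
Row minima: A1=-0.9, A2=-1.0, A3=-1.3, A4=-1.4, A5=0.0, A6=-1.7
Best worst-case = 0.0 → A5.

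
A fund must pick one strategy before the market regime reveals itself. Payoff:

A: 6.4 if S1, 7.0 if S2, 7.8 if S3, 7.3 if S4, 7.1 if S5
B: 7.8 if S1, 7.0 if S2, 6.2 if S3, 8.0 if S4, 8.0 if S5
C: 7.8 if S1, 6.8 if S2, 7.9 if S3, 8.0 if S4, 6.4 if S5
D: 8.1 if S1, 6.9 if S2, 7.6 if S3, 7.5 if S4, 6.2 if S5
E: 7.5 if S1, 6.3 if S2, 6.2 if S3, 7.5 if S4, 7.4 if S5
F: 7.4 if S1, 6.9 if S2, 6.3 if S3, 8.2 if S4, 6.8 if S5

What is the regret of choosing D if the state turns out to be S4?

0.7

Best payoff under S4 is 8.2.
Regret = 8.2 − 7.5 = 0.7.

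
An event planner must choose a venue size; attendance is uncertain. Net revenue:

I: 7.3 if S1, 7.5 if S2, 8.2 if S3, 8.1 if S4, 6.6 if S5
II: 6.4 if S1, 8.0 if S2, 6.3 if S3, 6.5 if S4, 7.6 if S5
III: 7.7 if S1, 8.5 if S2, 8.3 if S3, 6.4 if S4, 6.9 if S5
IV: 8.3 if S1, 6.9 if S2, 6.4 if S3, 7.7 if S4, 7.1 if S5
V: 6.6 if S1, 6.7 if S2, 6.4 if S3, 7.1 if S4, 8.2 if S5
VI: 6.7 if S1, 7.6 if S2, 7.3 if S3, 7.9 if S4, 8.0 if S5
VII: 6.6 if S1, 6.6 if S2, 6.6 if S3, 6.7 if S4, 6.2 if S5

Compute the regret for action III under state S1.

0.6

Best payoff under S1 is 8.3.
Regret = 8.3 − 7.7 = 0.6.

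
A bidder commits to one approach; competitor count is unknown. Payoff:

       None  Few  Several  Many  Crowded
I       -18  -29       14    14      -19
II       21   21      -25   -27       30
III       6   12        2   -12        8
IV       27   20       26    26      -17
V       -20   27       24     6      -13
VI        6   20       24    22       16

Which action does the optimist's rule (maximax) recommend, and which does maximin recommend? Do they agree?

maximax → II; maximin → VI (disagree)

Row maxima: I=14, II=30, III=12, IV=27, V=27, VI=24
Best best-case = 30 → II.
Row minima: I=-29, II=-27, III=-12, IV=-17, V=-20, VI=6
Best worst-case = 6 → VI.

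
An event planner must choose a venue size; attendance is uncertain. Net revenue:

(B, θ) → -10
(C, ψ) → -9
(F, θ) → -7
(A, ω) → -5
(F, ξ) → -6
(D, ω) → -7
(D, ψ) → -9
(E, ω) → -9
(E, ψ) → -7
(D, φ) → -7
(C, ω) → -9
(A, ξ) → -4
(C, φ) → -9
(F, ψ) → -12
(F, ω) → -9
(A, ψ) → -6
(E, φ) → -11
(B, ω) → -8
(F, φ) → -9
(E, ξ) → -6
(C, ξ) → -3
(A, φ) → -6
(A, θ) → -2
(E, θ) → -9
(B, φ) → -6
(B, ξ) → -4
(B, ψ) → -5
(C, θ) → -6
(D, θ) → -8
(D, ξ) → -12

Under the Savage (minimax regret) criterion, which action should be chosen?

Column bests: θ=-2, φ=-6, ψ=-5, ω=-5, ξ=-3.
A regrets: 0, 0, 1, 0, 1 → max 1
B regrets: 8, 0, 0, 3, 1 → max 8
C regrets: 4, 3, 4, 4, 0 → max 4
D regrets: 6, 1, 4, 2, 9 → max 9
E regrets: 7, 5, 2, 4, 3 → max 7
F regrets: 5, 3, 7, 4, 3 → max 7
Smallest max regret = 1 → A.

A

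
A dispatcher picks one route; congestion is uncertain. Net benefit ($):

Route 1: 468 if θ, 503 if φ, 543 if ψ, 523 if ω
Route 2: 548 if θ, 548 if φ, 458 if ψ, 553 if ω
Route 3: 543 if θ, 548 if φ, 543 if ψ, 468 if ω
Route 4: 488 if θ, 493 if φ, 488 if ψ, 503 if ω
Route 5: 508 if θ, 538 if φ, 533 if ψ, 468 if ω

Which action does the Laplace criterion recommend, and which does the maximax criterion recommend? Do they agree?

Row averages: Route 1=509.25, Route 2=526.75, Route 3=525.5, Route 4=493, Route 5=511.75
Highest average = 526.75 → Route 2.
Row maxima: Route 1=543, Route 2=553, Route 3=548, Route 4=503, Route 5=538
Best best-case = 553 → Route 2.

laplace → Route 2; maximax → Route 2 (agree)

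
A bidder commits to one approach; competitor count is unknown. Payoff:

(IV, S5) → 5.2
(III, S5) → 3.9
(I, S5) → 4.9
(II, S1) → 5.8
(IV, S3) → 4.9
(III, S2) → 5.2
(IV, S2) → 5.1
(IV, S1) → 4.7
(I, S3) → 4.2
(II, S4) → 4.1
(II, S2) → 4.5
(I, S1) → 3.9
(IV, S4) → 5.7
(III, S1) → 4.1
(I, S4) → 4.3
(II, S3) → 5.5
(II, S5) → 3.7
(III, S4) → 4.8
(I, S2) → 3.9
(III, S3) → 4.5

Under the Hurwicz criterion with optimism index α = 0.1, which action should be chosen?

I: 0.1·4.9 + 0.9·3.9 = 4
II: 0.1·5.8 + 0.9·3.7 = 3.91
III: 0.1·5.2 + 0.9·3.9 = 4.03
IV: 0.1·5.7 + 0.9·4.7 = 4.8
Highest Hurwicz score = 4.8 → IV.

IV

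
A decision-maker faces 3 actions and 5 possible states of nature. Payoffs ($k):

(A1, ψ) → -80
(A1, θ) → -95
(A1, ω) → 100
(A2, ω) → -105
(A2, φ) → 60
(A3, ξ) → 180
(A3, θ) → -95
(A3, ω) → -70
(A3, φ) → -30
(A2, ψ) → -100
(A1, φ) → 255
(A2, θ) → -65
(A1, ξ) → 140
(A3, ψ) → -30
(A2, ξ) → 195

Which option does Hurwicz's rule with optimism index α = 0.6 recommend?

A1

A1: 0.6·255 + 0.4·(-95) = 115
A2: 0.6·195 + 0.4·(-105) = 75
A3: 0.6·180 + 0.4·(-95) = 70
Highest Hurwicz score = 115 → A1.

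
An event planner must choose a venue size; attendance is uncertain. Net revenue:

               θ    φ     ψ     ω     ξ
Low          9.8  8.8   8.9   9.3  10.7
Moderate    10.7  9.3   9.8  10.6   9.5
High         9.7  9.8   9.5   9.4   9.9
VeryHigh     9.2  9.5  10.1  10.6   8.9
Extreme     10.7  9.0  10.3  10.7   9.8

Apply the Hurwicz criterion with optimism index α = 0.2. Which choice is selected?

Moderate

Low: 0.2·10.7 + 0.8·8.8 = 9.18
Moderate: 0.2·10.7 + 0.8·9.3 = 9.58
High: 0.2·9.9 + 0.8·9.4 = 9.5
VeryHigh: 0.2·10.6 + 0.8·8.9 = 9.24
Extreme: 0.2·10.7 + 0.8·9.0 = 9.34
Highest Hurwicz score = 9.58 → Moderate.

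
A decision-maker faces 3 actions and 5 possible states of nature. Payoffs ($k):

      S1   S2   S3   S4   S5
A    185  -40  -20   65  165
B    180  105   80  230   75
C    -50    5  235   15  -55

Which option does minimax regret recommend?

B

Column bests: S1=185, S2=105, S3=235, S4=230, S5=165.
A regrets: 0, 145, 255, 165, 0 → max 255
B regrets: 5, 0, 155, 0, 90 → max 155
C regrets: 235, 100, 0, 215, 220 → max 235
Smallest max regret = 155 → B.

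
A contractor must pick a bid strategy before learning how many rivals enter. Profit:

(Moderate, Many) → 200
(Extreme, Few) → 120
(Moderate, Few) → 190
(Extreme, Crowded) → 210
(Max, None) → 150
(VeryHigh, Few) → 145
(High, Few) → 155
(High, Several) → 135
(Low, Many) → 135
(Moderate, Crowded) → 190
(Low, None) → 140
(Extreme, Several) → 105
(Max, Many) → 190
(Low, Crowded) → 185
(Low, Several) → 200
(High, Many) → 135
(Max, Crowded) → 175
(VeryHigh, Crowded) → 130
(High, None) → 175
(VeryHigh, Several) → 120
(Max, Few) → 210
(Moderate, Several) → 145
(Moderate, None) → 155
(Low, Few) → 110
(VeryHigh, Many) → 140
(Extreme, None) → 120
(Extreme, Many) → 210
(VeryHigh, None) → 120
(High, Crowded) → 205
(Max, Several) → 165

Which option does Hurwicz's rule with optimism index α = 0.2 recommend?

Max

Low: 0.2·200 + 0.8·110 = 128
Moderate: 0.2·200 + 0.8·145 = 156
High: 0.2·205 + 0.8·135 = 149
VeryHigh: 0.2·145 + 0.8·120 = 125
Extreme: 0.2·210 + 0.8·105 = 126
Max: 0.2·210 + 0.8·150 = 162
Highest Hurwicz score = 162 → Max.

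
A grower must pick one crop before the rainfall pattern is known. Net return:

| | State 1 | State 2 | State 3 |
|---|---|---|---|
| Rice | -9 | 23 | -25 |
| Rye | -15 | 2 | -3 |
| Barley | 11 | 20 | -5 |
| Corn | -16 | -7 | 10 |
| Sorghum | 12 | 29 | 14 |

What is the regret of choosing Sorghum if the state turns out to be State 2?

0

Best payoff under State 2 is 29.
Regret = 29 − 29 = 0.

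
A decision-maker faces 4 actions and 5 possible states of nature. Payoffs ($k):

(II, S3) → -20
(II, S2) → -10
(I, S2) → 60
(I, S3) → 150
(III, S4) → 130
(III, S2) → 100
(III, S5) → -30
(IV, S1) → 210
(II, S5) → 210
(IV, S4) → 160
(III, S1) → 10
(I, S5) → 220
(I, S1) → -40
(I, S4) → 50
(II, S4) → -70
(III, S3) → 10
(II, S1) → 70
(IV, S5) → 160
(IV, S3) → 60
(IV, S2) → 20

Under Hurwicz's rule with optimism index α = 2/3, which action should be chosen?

IV

I: 2/3·220 + 1/3·(-40) = 400/3
II: 2/3·210 + 1/3·(-70) = 350/3
III: 2/3·130 + 1/3·(-30) = 230/3
IV: 2/3·210 + 1/3·20 = 440/3
Highest Hurwicz score = 440/3 → IV.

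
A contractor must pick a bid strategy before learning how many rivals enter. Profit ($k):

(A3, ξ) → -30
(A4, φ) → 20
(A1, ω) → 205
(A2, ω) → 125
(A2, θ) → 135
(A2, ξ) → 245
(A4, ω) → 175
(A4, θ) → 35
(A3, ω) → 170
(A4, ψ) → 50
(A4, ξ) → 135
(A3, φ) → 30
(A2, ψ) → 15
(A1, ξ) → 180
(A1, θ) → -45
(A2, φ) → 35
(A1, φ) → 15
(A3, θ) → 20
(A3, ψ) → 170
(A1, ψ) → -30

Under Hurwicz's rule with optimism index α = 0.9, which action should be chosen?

A2

A1: 0.9·205 + 0.1·(-45) = 180
A2: 0.9·245 + 0.1·15 = 222
A3: 0.9·170 + 0.1·(-30) = 150
A4: 0.9·175 + 0.1·20 = 159.5
Highest Hurwicz score = 222 → A2.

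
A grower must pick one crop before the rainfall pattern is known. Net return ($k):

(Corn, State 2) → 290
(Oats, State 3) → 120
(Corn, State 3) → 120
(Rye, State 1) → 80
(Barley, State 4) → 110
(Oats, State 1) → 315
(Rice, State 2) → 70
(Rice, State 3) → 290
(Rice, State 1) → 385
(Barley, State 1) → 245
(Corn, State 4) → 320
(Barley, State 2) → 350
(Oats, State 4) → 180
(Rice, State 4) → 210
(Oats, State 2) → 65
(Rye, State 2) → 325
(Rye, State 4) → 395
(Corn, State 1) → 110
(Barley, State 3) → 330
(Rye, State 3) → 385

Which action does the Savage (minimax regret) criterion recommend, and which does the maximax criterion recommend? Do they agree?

minimax regret → Corn; maximax → Rye (disagree)

Column bests: State 1=385, State 2=350, State 3=385, State 4=395.
Rye regrets: 305, 25, 0, 0 → max 305
Oats regrets: 70, 285, 265, 215 → max 285
Rice regrets: 0, 280, 95, 185 → max 280
Corn regrets: 275, 60, 265, 75 → max 275
Barley regrets: 140, 0, 55, 285 → max 285
Smallest max regret = 275 → Corn.
Row maxima: Rye=395, Oats=315, Rice=385, Corn=320, Barley=350
Best best-case = 395 → Rye.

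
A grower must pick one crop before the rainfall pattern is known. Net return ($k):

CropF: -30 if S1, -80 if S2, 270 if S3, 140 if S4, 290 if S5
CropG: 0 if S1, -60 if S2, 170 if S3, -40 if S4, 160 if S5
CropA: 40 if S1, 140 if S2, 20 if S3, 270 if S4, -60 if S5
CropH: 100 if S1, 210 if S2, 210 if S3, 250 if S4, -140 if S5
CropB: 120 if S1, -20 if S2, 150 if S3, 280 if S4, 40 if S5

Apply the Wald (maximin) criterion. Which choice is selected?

Row minima: CropF=-80, CropG=-60, CropA=-60, CropH=-140, CropB=-20
Best worst-case = -20 → CropB.

CropB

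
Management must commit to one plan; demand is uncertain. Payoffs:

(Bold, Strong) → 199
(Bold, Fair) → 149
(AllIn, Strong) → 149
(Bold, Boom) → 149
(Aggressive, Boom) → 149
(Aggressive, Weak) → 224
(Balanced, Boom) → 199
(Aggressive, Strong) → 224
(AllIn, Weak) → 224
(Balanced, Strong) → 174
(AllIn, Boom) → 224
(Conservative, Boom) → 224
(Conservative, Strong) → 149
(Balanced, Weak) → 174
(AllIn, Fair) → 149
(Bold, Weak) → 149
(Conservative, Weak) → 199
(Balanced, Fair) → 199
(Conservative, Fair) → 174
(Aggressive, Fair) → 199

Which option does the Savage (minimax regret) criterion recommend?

Balanced

Column bests: Weak=224, Fair=199, Strong=224, Boom=224.
Conservative regrets: 25, 25, 75, 0 → max 75
Balanced regrets: 50, 0, 50, 25 → max 50
Aggressive regrets: 0, 0, 0, 75 → max 75
Bold regrets: 75, 50, 25, 75 → max 75
AllIn regrets: 0, 50, 75, 0 → max 75
Smallest max regret = 50 → Balanced.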